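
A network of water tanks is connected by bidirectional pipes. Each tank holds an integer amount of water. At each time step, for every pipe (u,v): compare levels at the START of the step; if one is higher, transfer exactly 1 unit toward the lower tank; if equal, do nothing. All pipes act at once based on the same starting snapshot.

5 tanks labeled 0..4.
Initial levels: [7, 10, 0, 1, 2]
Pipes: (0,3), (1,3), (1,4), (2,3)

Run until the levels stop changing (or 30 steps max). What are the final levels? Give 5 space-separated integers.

Answer: 4 5 4 3 4

Derivation:
Step 1: flows [0->3,1->3,1->4,3->2] -> levels [6 8 1 2 3]
Step 2: flows [0->3,1->3,1->4,3->2] -> levels [5 6 2 3 4]
Step 3: flows [0->3,1->3,1->4,3->2] -> levels [4 4 3 4 5]
Step 4: flows [0=3,1=3,4->1,3->2] -> levels [4 5 4 3 4]
Step 5: flows [0->3,1->3,1->4,2->3] -> levels [3 3 3 6 5]
Step 6: flows [3->0,3->1,4->1,3->2] -> levels [4 5 4 3 4]
  -> period-2 cycle: step 6 state = step 4 state; never stabilizes
  -> state at step 30: (30-4) mod 2 = 0, same as step 4 -> [4 5 4 3 4]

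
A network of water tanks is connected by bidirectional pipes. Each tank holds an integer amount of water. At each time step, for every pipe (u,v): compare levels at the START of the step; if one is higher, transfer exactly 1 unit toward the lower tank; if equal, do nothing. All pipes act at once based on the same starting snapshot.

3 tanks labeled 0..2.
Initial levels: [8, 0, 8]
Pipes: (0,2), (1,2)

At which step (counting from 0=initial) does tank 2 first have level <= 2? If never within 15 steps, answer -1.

Answer: -1

Derivation:
Step 1: flows [0=2,2->1] -> levels [8 1 7]
Step 2: flows [0->2,2->1] -> levels [7 2 7]
Step 3: flows [0=2,2->1] -> levels [7 3 6]
Step 4: flows [0->2,2->1] -> levels [6 4 6]
Step 5: flows [0=2,2->1] -> levels [6 5 5]
Step 6: flows [0->2,1=2] -> levels [5 5 6]
Step 7: flows [2->0,2->1] -> levels [6 6 4]
Step 8: flows [0->2,1->2] -> levels [5 5 6]
  -> period-2 cycle (repeats step 6); tank 2 never drops to <=2
Tank 2 never reaches <=2 within 15 steps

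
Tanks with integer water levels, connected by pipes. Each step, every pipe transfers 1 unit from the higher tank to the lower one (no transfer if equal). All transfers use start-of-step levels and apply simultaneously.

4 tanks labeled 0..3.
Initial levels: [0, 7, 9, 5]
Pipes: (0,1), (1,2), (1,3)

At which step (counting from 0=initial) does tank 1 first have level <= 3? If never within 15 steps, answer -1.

Answer: 6

Derivation:
Step 1: flows [1->0,2->1,1->3] -> levels [1 6 8 6]
Step 2: flows [1->0,2->1,1=3] -> levels [2 6 7 6]
Step 3: flows [1->0,2->1,1=3] -> levels [3 6 6 6]
Step 4: flows [1->0,1=2,1=3] -> levels [4 5 6 6]
Step 5: flows [1->0,2->1,3->1] -> levels [5 6 5 5]
Step 6: flows [1->0,1->2,1->3] -> levels [6 3 6 6]
Tank 1 first reaches <=3 at step 6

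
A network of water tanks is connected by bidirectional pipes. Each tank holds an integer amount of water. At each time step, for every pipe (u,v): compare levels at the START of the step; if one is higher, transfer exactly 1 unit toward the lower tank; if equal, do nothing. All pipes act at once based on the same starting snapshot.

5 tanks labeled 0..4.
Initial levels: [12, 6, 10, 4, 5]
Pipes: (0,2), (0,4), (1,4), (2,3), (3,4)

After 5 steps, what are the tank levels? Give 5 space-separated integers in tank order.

Answer: 6 6 9 7 9

Derivation:
Step 1: flows [0->2,0->4,1->4,2->3,4->3] -> levels [10 5 10 6 6]
Step 2: flows [0=2,0->4,4->1,2->3,3=4] -> levels [9 6 9 7 6]
Step 3: flows [0=2,0->4,1=4,2->3,3->4] -> levels [8 6 8 7 8]
Step 4: flows [0=2,0=4,4->1,2->3,4->3] -> levels [8 7 7 9 6]
Step 5: flows [0->2,0->4,1->4,3->2,3->4] -> levels [6 6 9 7 9]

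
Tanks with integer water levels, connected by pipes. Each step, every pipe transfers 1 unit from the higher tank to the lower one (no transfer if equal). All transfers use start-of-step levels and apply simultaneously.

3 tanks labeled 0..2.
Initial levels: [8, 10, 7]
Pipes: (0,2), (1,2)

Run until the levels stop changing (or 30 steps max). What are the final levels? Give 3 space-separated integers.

Step 1: flows [0->2,1->2] -> levels [7 9 9]
Step 2: flows [2->0,1=2] -> levels [8 9 8]
Step 3: flows [0=2,1->2] -> levels [8 8 9]
Step 4: flows [2->0,2->1] -> levels [9 9 7]
Step 5: flows [0->2,1->2] -> levels [8 8 9]
  -> period-2 cycle: step 5 state = step 3 state; never stabilizes
  -> state at step 30: (30-3) mod 2 = 1, same as step 4 -> [9 9 7]

Answer: 9 9 7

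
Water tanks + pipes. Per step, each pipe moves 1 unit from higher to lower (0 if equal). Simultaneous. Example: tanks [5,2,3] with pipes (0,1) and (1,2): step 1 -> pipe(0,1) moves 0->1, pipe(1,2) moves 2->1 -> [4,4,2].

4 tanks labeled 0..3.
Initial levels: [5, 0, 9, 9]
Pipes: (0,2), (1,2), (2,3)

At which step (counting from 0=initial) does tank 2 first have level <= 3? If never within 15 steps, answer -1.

Answer: -1

Derivation:
Step 1: flows [2->0,2->1,2=3] -> levels [6 1 7 9]
Step 2: flows [2->0,2->1,3->2] -> levels [7 2 6 8]
Step 3: flows [0->2,2->1,3->2] -> levels [6 3 7 7]
Step 4: flows [2->0,2->1,2=3] -> levels [7 4 5 7]
Step 5: flows [0->2,2->1,3->2] -> levels [6 5 6 6]
Step 6: flows [0=2,2->1,2=3] -> levels [6 6 5 6]
Step 7: flows [0->2,1->2,3->2] -> levels [5 5 8 5]
Step 8: flows [2->0,2->1,2->3] -> levels [6 6 5 6]
  -> period-2 cycle (repeats step 6); tank 2 never drops to <=3
Tank 2 never reaches <=3 within 15 steps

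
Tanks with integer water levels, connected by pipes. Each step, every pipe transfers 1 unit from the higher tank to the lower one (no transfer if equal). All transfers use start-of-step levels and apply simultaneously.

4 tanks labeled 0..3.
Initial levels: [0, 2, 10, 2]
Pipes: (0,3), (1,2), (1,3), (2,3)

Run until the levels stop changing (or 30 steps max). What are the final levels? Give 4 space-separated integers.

Answer: 3 3 3 5

Derivation:
Step 1: flows [3->0,2->1,1=3,2->3] -> levels [1 3 8 2]
Step 2: flows [3->0,2->1,1->3,2->3] -> levels [2 3 6 3]
Step 3: flows [3->0,2->1,1=3,2->3] -> levels [3 4 4 3]
Step 4: flows [0=3,1=2,1->3,2->3] -> levels [3 3 3 5]
Step 5: flows [3->0,1=2,3->1,3->2] -> levels [4 4 4 2]
Step 6: flows [0->3,1=2,1->3,2->3] -> levels [3 3 3 5]
  -> period-2 cycle: step 6 state = step 4 state; never stabilizes
  -> state at step 30: (30-4) mod 2 = 0, same as step 4 -> [3 3 3 5]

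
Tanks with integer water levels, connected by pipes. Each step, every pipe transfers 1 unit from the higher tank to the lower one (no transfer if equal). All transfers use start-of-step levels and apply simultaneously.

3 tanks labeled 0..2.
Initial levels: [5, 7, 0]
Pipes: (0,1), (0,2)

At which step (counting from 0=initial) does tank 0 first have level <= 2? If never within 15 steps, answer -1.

Step 1: flows [1->0,0->2] -> levels [5 6 1]
Step 2: flows [1->0,0->2] -> levels [5 5 2]
Step 3: flows [0=1,0->2] -> levels [4 5 3]
Step 4: flows [1->0,0->2] -> levels [4 4 4]
Step 5: flows [0=1,0=2] -> levels [4 4 4]
  -> stable; tank 0 stays at 4 > 2
Tank 0 never reaches <=2 within 15 steps

Answer: -1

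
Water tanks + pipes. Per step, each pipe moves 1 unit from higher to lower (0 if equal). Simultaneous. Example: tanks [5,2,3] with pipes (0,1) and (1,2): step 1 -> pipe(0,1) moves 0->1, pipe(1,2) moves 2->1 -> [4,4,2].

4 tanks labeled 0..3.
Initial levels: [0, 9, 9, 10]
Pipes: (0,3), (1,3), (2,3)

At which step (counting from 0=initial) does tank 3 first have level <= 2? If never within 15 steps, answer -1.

Step 1: flows [3->0,3->1,3->2] -> levels [1 10 10 7]
Step 2: flows [3->0,1->3,2->3] -> levels [2 9 9 8]
Step 3: flows [3->0,1->3,2->3] -> levels [3 8 8 9]
Step 4: flows [3->0,3->1,3->2] -> levels [4 9 9 6]
Step 5: flows [3->0,1->3,2->3] -> levels [5 8 8 7]
Step 6: flows [3->0,1->3,2->3] -> levels [6 7 7 8]
Step 7: flows [3->0,3->1,3->2] -> levels [7 8 8 5]
Step 8: flows [0->3,1->3,2->3] -> levels [6 7 7 8]
  -> period-2 cycle (repeats step 6); tank 3 never drops to <=2
Tank 3 never reaches <=2 within 15 steps

Answer: -1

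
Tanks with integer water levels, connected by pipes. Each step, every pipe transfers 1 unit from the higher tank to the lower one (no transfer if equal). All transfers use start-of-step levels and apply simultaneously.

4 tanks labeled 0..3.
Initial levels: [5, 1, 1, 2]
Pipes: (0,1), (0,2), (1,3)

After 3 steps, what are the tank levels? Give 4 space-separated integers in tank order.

Answer: 3 2 2 2

Derivation:
Step 1: flows [0->1,0->2,3->1] -> levels [3 3 2 1]
Step 2: flows [0=1,0->2,1->3] -> levels [2 2 3 2]
Step 3: flows [0=1,2->0,1=3] -> levels [3 2 2 2]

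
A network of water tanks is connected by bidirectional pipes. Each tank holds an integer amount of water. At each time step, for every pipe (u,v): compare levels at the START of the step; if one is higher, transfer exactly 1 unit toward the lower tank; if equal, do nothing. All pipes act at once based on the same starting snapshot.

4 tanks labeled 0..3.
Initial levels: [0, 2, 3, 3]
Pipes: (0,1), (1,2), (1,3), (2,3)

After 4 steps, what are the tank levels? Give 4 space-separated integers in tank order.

Answer: 2 0 3 3

Derivation:
Step 1: flows [1->0,2->1,3->1,2=3] -> levels [1 3 2 2]
Step 2: flows [1->0,1->2,1->3,2=3] -> levels [2 0 3 3]
Step 3: flows [0->1,2->1,3->1,2=3] -> levels [1 3 2 2]
  -> period-2 cycle: step 3 state = step 1 state
  -> state at step 4: (4-1) mod 2 = 1, same as step 2 -> [2 0 3 3]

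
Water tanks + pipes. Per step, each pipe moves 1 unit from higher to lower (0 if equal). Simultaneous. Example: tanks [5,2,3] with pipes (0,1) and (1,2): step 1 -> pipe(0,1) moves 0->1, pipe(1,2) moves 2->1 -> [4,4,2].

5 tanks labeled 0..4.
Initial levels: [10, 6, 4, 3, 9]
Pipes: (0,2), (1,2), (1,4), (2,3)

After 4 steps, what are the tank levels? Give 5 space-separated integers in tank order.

Answer: 6 5 8 6 7

Derivation:
Step 1: flows [0->2,1->2,4->1,2->3] -> levels [9 6 5 4 8]
Step 2: flows [0->2,1->2,4->1,2->3] -> levels [8 6 6 5 7]
Step 3: flows [0->2,1=2,4->1,2->3] -> levels [7 7 6 6 6]
Step 4: flows [0->2,1->2,1->4,2=3] -> levels [6 5 8 6 7]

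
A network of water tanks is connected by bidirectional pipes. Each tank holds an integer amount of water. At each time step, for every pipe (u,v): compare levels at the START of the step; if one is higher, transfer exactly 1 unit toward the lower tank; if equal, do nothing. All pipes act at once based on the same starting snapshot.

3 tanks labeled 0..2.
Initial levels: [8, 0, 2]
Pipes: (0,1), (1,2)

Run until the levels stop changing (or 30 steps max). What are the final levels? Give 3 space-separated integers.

Answer: 4 2 4

Derivation:
Step 1: flows [0->1,2->1] -> levels [7 2 1]
Step 2: flows [0->1,1->2] -> levels [6 2 2]
Step 3: flows [0->1,1=2] -> levels [5 3 2]
Step 4: flows [0->1,1->2] -> levels [4 3 3]
Step 5: flows [0->1,1=2] -> levels [3 4 3]
Step 6: flows [1->0,1->2] -> levels [4 2 4]
Step 7: flows [0->1,2->1] -> levels [3 4 3]
  -> period-2 cycle: step 7 state = step 5 state; never stabilizes
  -> state at step 30: (30-5) mod 2 = 1, same as step 6 -> [4 2 4]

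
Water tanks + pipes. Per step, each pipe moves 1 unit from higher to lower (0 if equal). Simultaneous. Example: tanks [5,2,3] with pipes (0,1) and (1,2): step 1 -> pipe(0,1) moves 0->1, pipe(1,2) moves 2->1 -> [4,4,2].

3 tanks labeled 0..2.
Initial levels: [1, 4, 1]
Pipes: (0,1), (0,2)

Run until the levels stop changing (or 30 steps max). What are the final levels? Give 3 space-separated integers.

Step 1: flows [1->0,0=2] -> levels [2 3 1]
Step 2: flows [1->0,0->2] -> levels [2 2 2]
Step 3: flows [0=1,0=2] -> levels [2 2 2]
  -> stable (no change)

Answer: 2 2 2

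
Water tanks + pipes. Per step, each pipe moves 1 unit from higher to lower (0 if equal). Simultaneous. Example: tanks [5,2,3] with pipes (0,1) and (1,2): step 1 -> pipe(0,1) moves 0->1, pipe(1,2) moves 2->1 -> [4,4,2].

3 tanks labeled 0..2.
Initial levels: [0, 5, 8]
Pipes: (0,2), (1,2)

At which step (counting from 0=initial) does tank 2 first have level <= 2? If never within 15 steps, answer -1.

Answer: -1

Derivation:
Step 1: flows [2->0,2->1] -> levels [1 6 6]
Step 2: flows [2->0,1=2] -> levels [2 6 5]
Step 3: flows [2->0,1->2] -> levels [3 5 5]
Step 4: flows [2->0,1=2] -> levels [4 5 4]
Step 5: flows [0=2,1->2] -> levels [4 4 5]
Step 6: flows [2->0,2->1] -> levels [5 5 3]
Step 7: flows [0->2,1->2] -> levels [4 4 5]
  -> period-2 cycle (repeats step 5); tank 2 never drops to <=2
Tank 2 never reaches <=2 within 15 steps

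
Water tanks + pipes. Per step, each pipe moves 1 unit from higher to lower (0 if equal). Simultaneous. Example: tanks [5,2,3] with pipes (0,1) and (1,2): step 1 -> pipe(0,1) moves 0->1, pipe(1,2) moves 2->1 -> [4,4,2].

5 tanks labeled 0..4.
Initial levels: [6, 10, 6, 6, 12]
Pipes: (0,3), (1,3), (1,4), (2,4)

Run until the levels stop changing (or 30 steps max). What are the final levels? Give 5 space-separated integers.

Step 1: flows [0=3,1->3,4->1,4->2] -> levels [6 10 7 7 10]
Step 2: flows [3->0,1->3,1=4,4->2] -> levels [7 9 8 7 9]
Step 3: flows [0=3,1->3,1=4,4->2] -> levels [7 8 9 8 8]
Step 4: flows [3->0,1=3,1=4,2->4] -> levels [8 8 8 7 9]
Step 5: flows [0->3,1->3,4->1,4->2] -> levels [7 8 9 9 7]
Step 6: flows [3->0,3->1,1->4,2->4] -> levels [8 8 8 7 9]
  -> period-2 cycle: step 6 state = step 4 state; never stabilizes
  -> state at step 30: (30-4) mod 2 = 0, same as step 4 -> [8 8 8 7 9]

Answer: 8 8 8 7 9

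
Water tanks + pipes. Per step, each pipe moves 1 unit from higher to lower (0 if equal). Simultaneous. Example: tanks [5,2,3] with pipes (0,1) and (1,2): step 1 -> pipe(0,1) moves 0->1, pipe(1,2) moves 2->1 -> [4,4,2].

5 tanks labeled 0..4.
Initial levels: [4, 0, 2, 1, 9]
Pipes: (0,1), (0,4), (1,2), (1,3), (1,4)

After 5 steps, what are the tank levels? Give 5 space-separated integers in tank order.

Answer: 4 0 4 4 4

Derivation:
Step 1: flows [0->1,4->0,2->1,3->1,4->1] -> levels [4 4 1 0 7]
Step 2: flows [0=1,4->0,1->2,1->3,4->1] -> levels [5 3 2 1 5]
Step 3: flows [0->1,0=4,1->2,1->3,4->1] -> levels [4 3 3 2 4]
Step 4: flows [0->1,0=4,1=2,1->3,4->1] -> levels [3 4 3 3 3]
Step 5: flows [1->0,0=4,1->2,1->3,1->4] -> levels [4 0 4 4 4]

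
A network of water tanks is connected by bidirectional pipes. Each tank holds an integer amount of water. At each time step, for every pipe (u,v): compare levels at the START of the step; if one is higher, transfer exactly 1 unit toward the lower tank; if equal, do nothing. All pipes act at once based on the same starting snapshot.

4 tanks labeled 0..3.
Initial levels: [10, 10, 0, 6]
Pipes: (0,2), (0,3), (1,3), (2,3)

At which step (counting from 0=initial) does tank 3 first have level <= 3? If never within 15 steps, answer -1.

Answer: -1

Derivation:
Step 1: flows [0->2,0->3,1->3,3->2] -> levels [8 9 2 7]
Step 2: flows [0->2,0->3,1->3,3->2] -> levels [6 8 4 8]
Step 3: flows [0->2,3->0,1=3,3->2] -> levels [6 8 6 6]
Step 4: flows [0=2,0=3,1->3,2=3] -> levels [6 7 6 7]
Step 5: flows [0=2,3->0,1=3,3->2] -> levels [7 7 7 5]
Step 6: flows [0=2,0->3,1->3,2->3] -> levels [6 6 6 8]
Step 7: flows [0=2,3->0,3->1,3->2] -> levels [7 7 7 5]
  -> period-2 cycle (repeats step 5); tank 3 never drops to <=3
Tank 3 never reaches <=3 within 15 steps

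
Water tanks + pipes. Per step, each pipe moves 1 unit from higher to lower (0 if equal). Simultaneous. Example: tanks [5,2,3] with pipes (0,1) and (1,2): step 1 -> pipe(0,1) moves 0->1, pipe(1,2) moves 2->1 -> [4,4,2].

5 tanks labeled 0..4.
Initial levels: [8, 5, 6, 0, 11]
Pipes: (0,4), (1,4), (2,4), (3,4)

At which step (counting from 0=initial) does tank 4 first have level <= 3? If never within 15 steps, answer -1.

Answer: -1

Derivation:
Step 1: flows [4->0,4->1,4->2,4->3] -> levels [9 6 7 1 7]
Step 2: flows [0->4,4->1,2=4,4->3] -> levels [8 7 7 2 6]
Step 3: flows [0->4,1->4,2->4,4->3] -> levels [7 6 6 3 8]
Step 4: flows [4->0,4->1,4->2,4->3] -> levels [8 7 7 4 4]
Step 5: flows [0->4,1->4,2->4,3=4] -> levels [7 6 6 4 7]
Step 6: flows [0=4,4->1,4->2,4->3] -> levels [7 7 7 5 4]
Step 7: flows [0->4,1->4,2->4,3->4] -> levels [6 6 6 4 8]
Step 8: flows [4->0,4->1,4->2,4->3] -> levels [7 7 7 5 4]
  -> period-2 cycle (repeats step 6); tank 4 never drops to <=3
Tank 4 never reaches <=3 within 15 steps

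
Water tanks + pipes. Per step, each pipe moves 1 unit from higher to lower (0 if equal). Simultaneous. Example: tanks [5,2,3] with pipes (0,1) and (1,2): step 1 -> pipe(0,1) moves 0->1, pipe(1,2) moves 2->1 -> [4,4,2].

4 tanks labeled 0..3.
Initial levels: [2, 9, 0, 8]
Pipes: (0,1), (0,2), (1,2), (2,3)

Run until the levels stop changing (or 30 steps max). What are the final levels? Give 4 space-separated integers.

Step 1: flows [1->0,0->2,1->2,3->2] -> levels [2 7 3 7]
Step 2: flows [1->0,2->0,1->2,3->2] -> levels [4 5 4 6]
Step 3: flows [1->0,0=2,1->2,3->2] -> levels [5 3 6 5]
Step 4: flows [0->1,2->0,2->1,2->3] -> levels [5 5 3 6]
Step 5: flows [0=1,0->2,1->2,3->2] -> levels [4 4 6 5]
Step 6: flows [0=1,2->0,2->1,2->3] -> levels [5 5 3 6]
  -> period-2 cycle: step 6 state = step 4 state; never stabilizes
  -> state at step 30: (30-4) mod 2 = 0, same as step 4 -> [5 5 3 6]

Answer: 5 5 3 6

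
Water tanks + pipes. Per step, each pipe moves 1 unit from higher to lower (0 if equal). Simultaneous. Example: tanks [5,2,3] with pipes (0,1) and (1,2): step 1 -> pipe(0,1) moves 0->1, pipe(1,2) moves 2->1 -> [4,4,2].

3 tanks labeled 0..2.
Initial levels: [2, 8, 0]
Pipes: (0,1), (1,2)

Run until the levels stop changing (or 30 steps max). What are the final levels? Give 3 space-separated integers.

Step 1: flows [1->0,1->2] -> levels [3 6 1]
Step 2: flows [1->0,1->2] -> levels [4 4 2]
Step 3: flows [0=1,1->2] -> levels [4 3 3]
Step 4: flows [0->1,1=2] -> levels [3 4 3]
Step 5: flows [1->0,1->2] -> levels [4 2 4]
Step 6: flows [0->1,2->1] -> levels [3 4 3]
  -> period-2 cycle: step 6 state = step 4 state; never stabilizes
  -> state at step 30: (30-4) mod 2 = 0, same as step 4 -> [3 4 3]

Answer: 3 4 3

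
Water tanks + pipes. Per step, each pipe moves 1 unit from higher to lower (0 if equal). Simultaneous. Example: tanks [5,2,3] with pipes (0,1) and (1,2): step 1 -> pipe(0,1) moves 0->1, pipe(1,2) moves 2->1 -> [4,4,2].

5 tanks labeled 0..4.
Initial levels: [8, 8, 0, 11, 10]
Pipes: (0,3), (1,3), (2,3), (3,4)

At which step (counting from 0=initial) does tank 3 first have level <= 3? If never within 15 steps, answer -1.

Step 1: flows [3->0,3->1,3->2,3->4] -> levels [9 9 1 7 11]
Step 2: flows [0->3,1->3,3->2,4->3] -> levels [8 8 2 9 10]
Step 3: flows [3->0,3->1,3->2,4->3] -> levels [9 9 3 7 9]
Step 4: flows [0->3,1->3,3->2,4->3] -> levels [8 8 4 9 8]
Step 5: flows [3->0,3->1,3->2,3->4] -> levels [9 9 5 5 9]
Step 6: flows [0->3,1->3,2=3,4->3] -> levels [8 8 5 8 8]
Step 7: flows [0=3,1=3,3->2,3=4] -> levels [8 8 6 7 8]
Step 8: flows [0->3,1->3,3->2,4->3] -> levels [7 7 7 9 7]
Step 9: flows [3->0,3->1,3->2,3->4] -> levels [8 8 8 5 8]
Step 10: flows [0->3,1->3,2->3,4->3] -> levels [7 7 7 9 7]
  -> period-2 cycle (repeats step 8); tank 3 never drops to <=3
Tank 3 never reaches <=3 within 15 steps

Answer: -1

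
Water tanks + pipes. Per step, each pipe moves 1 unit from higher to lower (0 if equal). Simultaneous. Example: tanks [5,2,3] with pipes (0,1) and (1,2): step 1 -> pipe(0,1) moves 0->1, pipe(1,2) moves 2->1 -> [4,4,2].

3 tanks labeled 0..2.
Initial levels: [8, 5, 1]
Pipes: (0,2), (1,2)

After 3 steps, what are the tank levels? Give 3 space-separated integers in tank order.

Step 1: flows [0->2,1->2] -> levels [7 4 3]
Step 2: flows [0->2,1->2] -> levels [6 3 5]
Step 3: flows [0->2,2->1] -> levels [5 4 5]

Answer: 5 4 5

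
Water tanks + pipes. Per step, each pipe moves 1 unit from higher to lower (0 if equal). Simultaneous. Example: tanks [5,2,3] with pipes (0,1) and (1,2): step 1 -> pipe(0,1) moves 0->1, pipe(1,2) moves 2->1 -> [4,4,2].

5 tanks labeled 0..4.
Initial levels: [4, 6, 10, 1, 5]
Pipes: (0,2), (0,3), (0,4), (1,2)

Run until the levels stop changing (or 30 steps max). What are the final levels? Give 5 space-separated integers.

Step 1: flows [2->0,0->3,4->0,2->1] -> levels [5 7 8 2 4]
Step 2: flows [2->0,0->3,0->4,2->1] -> levels [4 8 6 3 5]
Step 3: flows [2->0,0->3,4->0,1->2] -> levels [5 7 6 4 4]
Step 4: flows [2->0,0->3,0->4,1->2] -> levels [4 6 6 5 5]
Step 5: flows [2->0,3->0,4->0,1=2] -> levels [7 6 5 4 4]
Step 6: flows [0->2,0->3,0->4,1->2] -> levels [4 5 7 5 5]
Step 7: flows [2->0,3->0,4->0,2->1] -> levels [7 6 5 4 4]
  -> period-2 cycle: step 7 state = step 5 state; never stabilizes
  -> state at step 30: (30-5) mod 2 = 1, same as step 6 -> [4 5 7 5 5]

Answer: 4 5 7 5 5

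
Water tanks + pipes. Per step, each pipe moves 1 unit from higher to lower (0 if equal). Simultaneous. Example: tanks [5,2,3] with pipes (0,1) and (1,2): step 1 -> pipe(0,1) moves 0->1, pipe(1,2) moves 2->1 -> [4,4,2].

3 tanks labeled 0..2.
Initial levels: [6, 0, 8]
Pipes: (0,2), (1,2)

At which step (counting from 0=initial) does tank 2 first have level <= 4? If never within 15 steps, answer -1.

Step 1: flows [2->0,2->1] -> levels [7 1 6]
Step 2: flows [0->2,2->1] -> levels [6 2 6]
Step 3: flows [0=2,2->1] -> levels [6 3 5]
Step 4: flows [0->2,2->1] -> levels [5 4 5]
Step 5: flows [0=2,2->1] -> levels [5 5 4]
Tank 2 first reaches <=4 at step 5

Answer: 5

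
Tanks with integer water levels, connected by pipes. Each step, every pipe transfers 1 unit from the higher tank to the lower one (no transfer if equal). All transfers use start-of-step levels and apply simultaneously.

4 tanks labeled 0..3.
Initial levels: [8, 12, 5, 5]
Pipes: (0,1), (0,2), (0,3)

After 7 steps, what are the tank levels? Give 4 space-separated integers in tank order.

Answer: 9 7 7 7

Derivation:
Step 1: flows [1->0,0->2,0->3] -> levels [7 11 6 6]
Step 2: flows [1->0,0->2,0->3] -> levels [6 10 7 7]
Step 3: flows [1->0,2->0,3->0] -> levels [9 9 6 6]
Step 4: flows [0=1,0->2,0->3] -> levels [7 9 7 7]
Step 5: flows [1->0,0=2,0=3] -> levels [8 8 7 7]
Step 6: flows [0=1,0->2,0->3] -> levels [6 8 8 8]
Step 7: flows [1->0,2->0,3->0] -> levels [9 7 7 7]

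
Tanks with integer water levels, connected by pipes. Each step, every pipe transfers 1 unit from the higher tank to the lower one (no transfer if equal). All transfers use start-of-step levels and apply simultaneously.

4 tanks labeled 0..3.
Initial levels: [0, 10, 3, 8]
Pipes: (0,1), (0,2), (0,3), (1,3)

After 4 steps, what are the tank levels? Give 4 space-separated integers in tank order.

Answer: 6 5 5 5

Derivation:
Step 1: flows [1->0,2->0,3->0,1->3] -> levels [3 8 2 8]
Step 2: flows [1->0,0->2,3->0,1=3] -> levels [4 7 3 7]
Step 3: flows [1->0,0->2,3->0,1=3] -> levels [5 6 4 6]
Step 4: flows [1->0,0->2,3->0,1=3] -> levels [6 5 5 5]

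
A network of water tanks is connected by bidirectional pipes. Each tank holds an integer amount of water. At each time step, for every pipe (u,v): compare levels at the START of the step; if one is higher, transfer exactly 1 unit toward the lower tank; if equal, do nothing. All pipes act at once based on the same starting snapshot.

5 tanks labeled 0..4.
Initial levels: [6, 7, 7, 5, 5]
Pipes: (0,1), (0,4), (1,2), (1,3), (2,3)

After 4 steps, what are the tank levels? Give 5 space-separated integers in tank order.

Step 1: flows [1->0,0->4,1=2,1->3,2->3] -> levels [6 5 6 7 6]
Step 2: flows [0->1,0=4,2->1,3->1,3->2] -> levels [5 8 6 5 6]
Step 3: flows [1->0,4->0,1->2,1->3,2->3] -> levels [7 5 6 7 5]
Step 4: flows [0->1,0->4,2->1,3->1,3->2] -> levels [5 8 6 5 6]

Answer: 5 8 6 5 6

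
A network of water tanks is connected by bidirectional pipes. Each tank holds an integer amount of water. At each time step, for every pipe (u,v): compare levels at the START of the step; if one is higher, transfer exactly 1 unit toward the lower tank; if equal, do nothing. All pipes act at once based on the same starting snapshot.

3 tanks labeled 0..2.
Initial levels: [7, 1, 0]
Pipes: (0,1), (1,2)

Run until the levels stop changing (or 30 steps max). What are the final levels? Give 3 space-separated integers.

Answer: 2 4 2

Derivation:
Step 1: flows [0->1,1->2] -> levels [6 1 1]
Step 2: flows [0->1,1=2] -> levels [5 2 1]
Step 3: flows [0->1,1->2] -> levels [4 2 2]
Step 4: flows [0->1,1=2] -> levels [3 3 2]
Step 5: flows [0=1,1->2] -> levels [3 2 3]
Step 6: flows [0->1,2->1] -> levels [2 4 2]
Step 7: flows [1->0,1->2] -> levels [3 2 3]
  -> period-2 cycle: step 7 state = step 5 state; never stabilizes
  -> state at step 30: (30-5) mod 2 = 1, same as step 6 -> [2 4 2]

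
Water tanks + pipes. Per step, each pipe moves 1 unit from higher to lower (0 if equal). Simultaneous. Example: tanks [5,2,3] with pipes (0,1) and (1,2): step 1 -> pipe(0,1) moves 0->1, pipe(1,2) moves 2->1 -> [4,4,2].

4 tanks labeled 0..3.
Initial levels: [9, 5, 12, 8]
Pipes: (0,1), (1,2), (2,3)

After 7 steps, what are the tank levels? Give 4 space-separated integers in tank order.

Step 1: flows [0->1,2->1,2->3] -> levels [8 7 10 9]
Step 2: flows [0->1,2->1,2->3] -> levels [7 9 8 10]
Step 3: flows [1->0,1->2,3->2] -> levels [8 7 10 9]
  -> period-2 cycle: step 3 state = step 1 state
  -> state at step 7: (7-1) mod 2 = 0, same as step 1 -> [8 7 10 9]

Answer: 8 7 10 9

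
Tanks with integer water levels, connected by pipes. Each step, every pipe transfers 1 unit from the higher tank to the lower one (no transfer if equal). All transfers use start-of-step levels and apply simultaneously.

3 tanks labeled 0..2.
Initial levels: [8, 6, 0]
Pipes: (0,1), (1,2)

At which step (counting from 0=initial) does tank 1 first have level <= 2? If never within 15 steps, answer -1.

Step 1: flows [0->1,1->2] -> levels [7 6 1]
Step 2: flows [0->1,1->2] -> levels [6 6 2]
Step 3: flows [0=1,1->2] -> levels [6 5 3]
Step 4: flows [0->1,1->2] -> levels [5 5 4]
Step 5: flows [0=1,1->2] -> levels [5 4 5]
Step 6: flows [0->1,2->1] -> levels [4 6 4]
Step 7: flows [1->0,1->2] -> levels [5 4 5]
  -> period-2 cycle (repeats step 5); tank 1 never drops to <=2
Tank 1 never reaches <=2 within 15 steps

Answer: -1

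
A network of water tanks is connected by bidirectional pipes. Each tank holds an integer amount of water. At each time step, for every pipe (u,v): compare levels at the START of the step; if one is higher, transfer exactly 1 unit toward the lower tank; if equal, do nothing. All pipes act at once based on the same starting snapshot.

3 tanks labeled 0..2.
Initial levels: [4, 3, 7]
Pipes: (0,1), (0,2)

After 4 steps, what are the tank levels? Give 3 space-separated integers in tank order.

Answer: 6 4 4

Derivation:
Step 1: flows [0->1,2->0] -> levels [4 4 6]
Step 2: flows [0=1,2->0] -> levels [5 4 5]
Step 3: flows [0->1,0=2] -> levels [4 5 5]
Step 4: flows [1->0,2->0] -> levels [6 4 4]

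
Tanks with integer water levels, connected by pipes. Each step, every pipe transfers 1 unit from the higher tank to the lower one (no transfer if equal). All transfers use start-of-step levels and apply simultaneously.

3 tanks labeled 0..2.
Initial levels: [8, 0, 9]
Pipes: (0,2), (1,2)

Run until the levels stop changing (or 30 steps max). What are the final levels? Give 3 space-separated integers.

Step 1: flows [2->0,2->1] -> levels [9 1 7]
Step 2: flows [0->2,2->1] -> levels [8 2 7]
Step 3: flows [0->2,2->1] -> levels [7 3 7]
Step 4: flows [0=2,2->1] -> levels [7 4 6]
Step 5: flows [0->2,2->1] -> levels [6 5 6]
Step 6: flows [0=2,2->1] -> levels [6 6 5]
Step 7: flows [0->2,1->2] -> levels [5 5 7]
Step 8: flows [2->0,2->1] -> levels [6 6 5]
  -> period-2 cycle: step 8 state = step 6 state; never stabilizes
  -> state at step 30: (30-6) mod 2 = 0, same as step 6 -> [6 6 5]

Answer: 6 6 5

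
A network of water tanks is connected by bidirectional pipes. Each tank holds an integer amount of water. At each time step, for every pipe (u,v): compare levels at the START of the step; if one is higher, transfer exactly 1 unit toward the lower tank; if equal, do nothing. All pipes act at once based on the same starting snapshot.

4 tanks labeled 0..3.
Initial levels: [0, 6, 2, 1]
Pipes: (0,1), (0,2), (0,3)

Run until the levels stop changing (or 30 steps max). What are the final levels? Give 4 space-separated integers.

Step 1: flows [1->0,2->0,3->0] -> levels [3 5 1 0]
Step 2: flows [1->0,0->2,0->3] -> levels [2 4 2 1]
Step 3: flows [1->0,0=2,0->3] -> levels [2 3 2 2]
Step 4: flows [1->0,0=2,0=3] -> levels [3 2 2 2]
Step 5: flows [0->1,0->2,0->3] -> levels [0 3 3 3]
Step 6: flows [1->0,2->0,3->0] -> levels [3 2 2 2]
  -> period-2 cycle: step 6 state = step 4 state; never stabilizes
  -> state at step 30: (30-4) mod 2 = 0, same as step 4 -> [3 2 2 2]

Answer: 3 2 2 2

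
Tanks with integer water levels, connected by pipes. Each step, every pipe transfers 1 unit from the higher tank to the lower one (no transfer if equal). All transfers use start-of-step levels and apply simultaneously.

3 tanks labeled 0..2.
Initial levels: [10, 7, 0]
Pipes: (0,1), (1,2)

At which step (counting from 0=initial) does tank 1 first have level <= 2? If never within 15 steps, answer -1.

Step 1: flows [0->1,1->2] -> levels [9 7 1]
Step 2: flows [0->1,1->2] -> levels [8 7 2]
Step 3: flows [0->1,1->2] -> levels [7 7 3]
Step 4: flows [0=1,1->2] -> levels [7 6 4]
Step 5: flows [0->1,1->2] -> levels [6 6 5]
Step 6: flows [0=1,1->2] -> levels [6 5 6]
Step 7: flows [0->1,2->1] -> levels [5 7 5]
Step 8: flows [1->0,1->2] -> levels [6 5 6]
  -> period-2 cycle (repeats step 6); tank 1 never drops to <=2
Tank 1 never reaches <=2 within 15 steps

Answer: -1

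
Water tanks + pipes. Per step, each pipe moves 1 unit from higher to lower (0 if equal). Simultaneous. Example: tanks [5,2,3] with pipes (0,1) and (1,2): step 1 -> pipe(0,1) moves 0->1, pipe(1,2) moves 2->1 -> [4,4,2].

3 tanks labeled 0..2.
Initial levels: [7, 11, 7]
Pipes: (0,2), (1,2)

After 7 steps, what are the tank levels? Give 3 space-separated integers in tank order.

Step 1: flows [0=2,1->2] -> levels [7 10 8]
Step 2: flows [2->0,1->2] -> levels [8 9 8]
Step 3: flows [0=2,1->2] -> levels [8 8 9]
Step 4: flows [2->0,2->1] -> levels [9 9 7]
Step 5: flows [0->2,1->2] -> levels [8 8 9]
  -> period-2 cycle: step 5 state = step 3 state
  -> state at step 7: (7-3) mod 2 = 0, same as step 3 -> [8 8 9]

Answer: 8 8 9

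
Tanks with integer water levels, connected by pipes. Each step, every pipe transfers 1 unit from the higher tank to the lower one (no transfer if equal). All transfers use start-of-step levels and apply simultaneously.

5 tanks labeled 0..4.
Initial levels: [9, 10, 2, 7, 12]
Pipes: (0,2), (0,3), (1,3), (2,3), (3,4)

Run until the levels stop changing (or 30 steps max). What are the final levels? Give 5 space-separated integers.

Answer: 9 8 7 8 8

Derivation:
Step 1: flows [0->2,0->3,1->3,3->2,4->3] -> levels [7 9 4 9 11]
Step 2: flows [0->2,3->0,1=3,3->2,4->3] -> levels [7 9 6 8 10]
Step 3: flows [0->2,3->0,1->3,3->2,4->3] -> levels [7 8 8 8 9]
Step 4: flows [2->0,3->0,1=3,2=3,4->3] -> levels [9 8 7 8 8]
Step 5: flows [0->2,0->3,1=3,3->2,3=4] -> levels [7 8 9 8 8]
Step 6: flows [2->0,3->0,1=3,2->3,3=4] -> levels [9 8 7 8 8]
  -> period-2 cycle: step 6 state = step 4 state; never stabilizes
  -> state at step 30: (30-4) mod 2 = 0, same as step 4 -> [9 8 7 8 8]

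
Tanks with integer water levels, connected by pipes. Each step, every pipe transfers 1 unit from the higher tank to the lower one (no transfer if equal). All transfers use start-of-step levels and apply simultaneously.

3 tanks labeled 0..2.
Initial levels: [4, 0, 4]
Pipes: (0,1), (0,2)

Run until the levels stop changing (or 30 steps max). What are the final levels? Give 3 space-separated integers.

Answer: 4 2 2

Derivation:
Step 1: flows [0->1,0=2] -> levels [3 1 4]
Step 2: flows [0->1,2->0] -> levels [3 2 3]
Step 3: flows [0->1,0=2] -> levels [2 3 3]
Step 4: flows [1->0,2->0] -> levels [4 2 2]
Step 5: flows [0->1,0->2] -> levels [2 3 3]
  -> period-2 cycle: step 5 state = step 3 state; never stabilizes
  -> state at step 30: (30-3) mod 2 = 1, same as step 4 -> [4 2 2]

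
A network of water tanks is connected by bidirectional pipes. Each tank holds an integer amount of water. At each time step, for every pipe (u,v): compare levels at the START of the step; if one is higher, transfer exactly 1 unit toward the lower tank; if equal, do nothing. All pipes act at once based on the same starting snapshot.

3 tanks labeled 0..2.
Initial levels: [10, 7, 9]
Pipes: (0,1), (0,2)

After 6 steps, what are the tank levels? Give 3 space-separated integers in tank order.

Step 1: flows [0->1,0->2] -> levels [8 8 10]
Step 2: flows [0=1,2->0] -> levels [9 8 9]
Step 3: flows [0->1,0=2] -> levels [8 9 9]
Step 4: flows [1->0,2->0] -> levels [10 8 8]
Step 5: flows [0->1,0->2] -> levels [8 9 9]
  -> period-2 cycle: step 5 state = step 3 state
  -> state at step 6: (6-3) mod 2 = 1, same as step 4 -> [10 8 8]

Answer: 10 8 8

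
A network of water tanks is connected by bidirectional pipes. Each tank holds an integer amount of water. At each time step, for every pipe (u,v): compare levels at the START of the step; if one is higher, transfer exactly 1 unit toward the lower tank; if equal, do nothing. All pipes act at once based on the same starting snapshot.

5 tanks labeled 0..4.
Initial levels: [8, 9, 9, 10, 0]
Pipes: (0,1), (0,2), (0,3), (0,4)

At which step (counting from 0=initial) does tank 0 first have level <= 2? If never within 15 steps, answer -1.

Answer: -1

Derivation:
Step 1: flows [1->0,2->0,3->0,0->4] -> levels [10 8 8 9 1]
Step 2: flows [0->1,0->2,0->3,0->4] -> levels [6 9 9 10 2]
Step 3: flows [1->0,2->0,3->0,0->4] -> levels [8 8 8 9 3]
Step 4: flows [0=1,0=2,3->0,0->4] -> levels [8 8 8 8 4]
Step 5: flows [0=1,0=2,0=3,0->4] -> levels [7 8 8 8 5]
Step 6: flows [1->0,2->0,3->0,0->4] -> levels [9 7 7 7 6]
Step 7: flows [0->1,0->2,0->3,0->4] -> levels [5 8 8 8 7]
Step 8: flows [1->0,2->0,3->0,4->0] -> levels [9 7 7 7 6]
  -> period-2 cycle (repeats step 6); tank 0 never drops to <=2
Tank 0 never reaches <=2 within 15 steps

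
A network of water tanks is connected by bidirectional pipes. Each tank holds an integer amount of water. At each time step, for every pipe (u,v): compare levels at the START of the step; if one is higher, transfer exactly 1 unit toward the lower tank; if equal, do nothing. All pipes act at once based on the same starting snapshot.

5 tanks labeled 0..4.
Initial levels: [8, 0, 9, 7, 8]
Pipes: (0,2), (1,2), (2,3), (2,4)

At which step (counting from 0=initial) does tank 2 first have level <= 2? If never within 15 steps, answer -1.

Answer: -1

Derivation:
Step 1: flows [2->0,2->1,2->3,2->4] -> levels [9 1 5 8 9]
Step 2: flows [0->2,2->1,3->2,4->2] -> levels [8 2 7 7 8]
Step 3: flows [0->2,2->1,2=3,4->2] -> levels [7 3 8 7 7]
Step 4: flows [2->0,2->1,2->3,2->4] -> levels [8 4 4 8 8]
Step 5: flows [0->2,1=2,3->2,4->2] -> levels [7 4 7 7 7]
Step 6: flows [0=2,2->1,2=3,2=4] -> levels [7 5 6 7 7]
Step 7: flows [0->2,2->1,3->2,4->2] -> levels [6 6 8 6 6]
Step 8: flows [2->0,2->1,2->3,2->4] -> levels [7 7 4 7 7]
Step 9: flows [0->2,1->2,3->2,4->2] -> levels [6 6 8 6 6]
  -> period-2 cycle (repeats step 7); tank 2 never drops to <=2
Tank 2 never reaches <=2 within 15 steps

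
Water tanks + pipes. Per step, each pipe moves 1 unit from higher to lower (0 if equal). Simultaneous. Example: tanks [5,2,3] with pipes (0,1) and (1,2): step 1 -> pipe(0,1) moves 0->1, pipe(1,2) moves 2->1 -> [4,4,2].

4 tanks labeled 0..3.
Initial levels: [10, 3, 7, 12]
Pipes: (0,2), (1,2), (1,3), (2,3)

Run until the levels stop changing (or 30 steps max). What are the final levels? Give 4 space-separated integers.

Answer: 8 7 9 8

Derivation:
Step 1: flows [0->2,2->1,3->1,3->2] -> levels [9 5 8 10]
Step 2: flows [0->2,2->1,3->1,3->2] -> levels [8 7 9 8]
Step 3: flows [2->0,2->1,3->1,2->3] -> levels [9 9 6 8]
Step 4: flows [0->2,1->2,1->3,3->2] -> levels [8 7 9 8]
  -> period-2 cycle: step 4 state = step 2 state; never stabilizes
  -> state at step 30: (30-2) mod 2 = 0, same as step 2 -> [8 7 9 8]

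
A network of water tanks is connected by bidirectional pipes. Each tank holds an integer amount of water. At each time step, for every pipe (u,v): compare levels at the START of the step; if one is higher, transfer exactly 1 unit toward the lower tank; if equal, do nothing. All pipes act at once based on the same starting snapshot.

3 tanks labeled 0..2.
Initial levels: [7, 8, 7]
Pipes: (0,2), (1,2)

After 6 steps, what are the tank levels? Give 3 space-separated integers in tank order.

Step 1: flows [0=2,1->2] -> levels [7 7 8]
Step 2: flows [2->0,2->1] -> levels [8 8 6]
Step 3: flows [0->2,1->2] -> levels [7 7 8]
  -> period-2 cycle: step 3 state = step 1 state
  -> state at step 6: (6-1) mod 2 = 1, same as step 2 -> [8 8 6]

Answer: 8 8 6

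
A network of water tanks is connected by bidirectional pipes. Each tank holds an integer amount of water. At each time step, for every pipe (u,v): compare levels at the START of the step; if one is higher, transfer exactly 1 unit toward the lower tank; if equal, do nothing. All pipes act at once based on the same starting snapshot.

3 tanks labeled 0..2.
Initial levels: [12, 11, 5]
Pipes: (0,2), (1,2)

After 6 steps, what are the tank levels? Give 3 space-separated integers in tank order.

Step 1: flows [0->2,1->2] -> levels [11 10 7]
Step 2: flows [0->2,1->2] -> levels [10 9 9]
Step 3: flows [0->2,1=2] -> levels [9 9 10]
Step 4: flows [2->0,2->1] -> levels [10 10 8]
Step 5: flows [0->2,1->2] -> levels [9 9 10]
  -> period-2 cycle: step 5 state = step 3 state
  -> state at step 6: (6-3) mod 2 = 1, same as step 4 -> [10 10 8]

Answer: 10 10 8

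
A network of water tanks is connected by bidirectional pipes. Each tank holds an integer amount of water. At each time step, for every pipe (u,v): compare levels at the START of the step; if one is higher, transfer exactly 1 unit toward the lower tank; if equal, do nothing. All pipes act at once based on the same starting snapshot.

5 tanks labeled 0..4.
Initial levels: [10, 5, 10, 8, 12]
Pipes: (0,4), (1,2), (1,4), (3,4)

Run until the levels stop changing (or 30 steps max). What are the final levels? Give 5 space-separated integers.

Step 1: flows [4->0,2->1,4->1,4->3] -> levels [11 7 9 9 9]
Step 2: flows [0->4,2->1,4->1,3=4] -> levels [10 9 8 9 9]
Step 3: flows [0->4,1->2,1=4,3=4] -> levels [9 8 9 9 10]
Step 4: flows [4->0,2->1,4->1,4->3] -> levels [10 10 8 10 7]
Step 5: flows [0->4,1->2,1->4,3->4] -> levels [9 8 9 9 10]
  -> period-2 cycle: step 5 state = step 3 state; never stabilizes
  -> state at step 30: (30-3) mod 2 = 1, same as step 4 -> [10 10 8 10 7]

Answer: 10 10 8 10 7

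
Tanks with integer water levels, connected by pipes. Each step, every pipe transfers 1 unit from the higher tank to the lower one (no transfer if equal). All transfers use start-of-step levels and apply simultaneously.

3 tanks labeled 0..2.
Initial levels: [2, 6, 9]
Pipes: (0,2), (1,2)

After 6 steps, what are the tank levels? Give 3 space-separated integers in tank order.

Step 1: flows [2->0,2->1] -> levels [3 7 7]
Step 2: flows [2->0,1=2] -> levels [4 7 6]
Step 3: flows [2->0,1->2] -> levels [5 6 6]
Step 4: flows [2->0,1=2] -> levels [6 6 5]
Step 5: flows [0->2,1->2] -> levels [5 5 7]
Step 6: flows [2->0,2->1] -> levels [6 6 5]

Answer: 6 6 5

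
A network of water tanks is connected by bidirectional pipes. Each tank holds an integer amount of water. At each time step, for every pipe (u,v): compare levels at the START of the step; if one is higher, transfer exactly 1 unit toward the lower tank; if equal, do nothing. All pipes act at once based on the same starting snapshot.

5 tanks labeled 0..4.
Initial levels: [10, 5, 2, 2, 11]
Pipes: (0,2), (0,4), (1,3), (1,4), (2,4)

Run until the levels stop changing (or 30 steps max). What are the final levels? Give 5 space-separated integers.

Answer: 7 7 6 5 5

Derivation:
Step 1: flows [0->2,4->0,1->3,4->1,4->2] -> levels [10 5 4 3 8]
Step 2: flows [0->2,0->4,1->3,4->1,4->2] -> levels [8 5 6 4 7]
Step 3: flows [0->2,0->4,1->3,4->1,4->2] -> levels [6 5 8 5 6]
Step 4: flows [2->0,0=4,1=3,4->1,2->4] -> levels [7 6 6 5 6]
Step 5: flows [0->2,0->4,1->3,1=4,2=4] -> levels [5 5 7 6 7]
Step 6: flows [2->0,4->0,3->1,4->1,2=4] -> levels [7 7 6 5 5]
Step 7: flows [0->2,0->4,1->3,1->4,2->4] -> levels [5 5 6 6 8]
Step 8: flows [2->0,4->0,3->1,4->1,4->2] -> levels [7 7 6 5 5]
  -> period-2 cycle: step 8 state = step 6 state; never stabilizes
  -> state at step 30: (30-6) mod 2 = 0, same as step 6 -> [7 7 6 5 5]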